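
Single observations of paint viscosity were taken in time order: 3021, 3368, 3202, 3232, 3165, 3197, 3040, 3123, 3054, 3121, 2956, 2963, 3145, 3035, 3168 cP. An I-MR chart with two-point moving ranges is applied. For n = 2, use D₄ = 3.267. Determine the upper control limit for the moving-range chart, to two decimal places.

376.87

Moving ranges: 347, 166, 30, 67, 32, 157, 83, 69, 67, 165, 7, 182, 110, 133; M̄R̄ = 1615.0000 / 14 = 115.3571
UCL_MR = D₄·M̄R̄ = 3.267 × 115.3571 = 376.8718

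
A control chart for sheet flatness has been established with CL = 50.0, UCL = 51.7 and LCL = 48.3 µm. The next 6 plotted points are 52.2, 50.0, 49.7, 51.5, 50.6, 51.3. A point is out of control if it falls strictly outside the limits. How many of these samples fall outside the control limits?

Compare each point to [48.3, 51.7]: sample 1 = 52.2 > UCL.

1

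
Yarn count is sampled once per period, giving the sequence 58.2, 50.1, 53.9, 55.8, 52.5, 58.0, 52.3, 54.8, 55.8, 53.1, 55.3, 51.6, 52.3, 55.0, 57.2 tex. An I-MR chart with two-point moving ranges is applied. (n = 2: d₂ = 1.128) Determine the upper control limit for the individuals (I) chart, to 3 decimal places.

X̄ = (58.2 + 50.1 + 53.9 + 55.8 + 52.5 + 58.0 + 52.3 + 54.8 + 55.8 + 53.1 + 55.3 + 51.6 + 52.3 + 55.0 + 57.2) / 15 = 54.3933
Moving ranges: 8.1, 3.8, 1.9, 3.3, 5.5, 5.7, 2.5, 1.0, 2.7, 2.2, 3.7, 0.7, 2.7, 2.2; M̄R̄ = 46.0000 / 14 = 3.2857
UCL = X̄ + 3·M̄R̄/d₂ = 54.3933 + 3 × 3.2857 / 1.128 = 63.1319

63.132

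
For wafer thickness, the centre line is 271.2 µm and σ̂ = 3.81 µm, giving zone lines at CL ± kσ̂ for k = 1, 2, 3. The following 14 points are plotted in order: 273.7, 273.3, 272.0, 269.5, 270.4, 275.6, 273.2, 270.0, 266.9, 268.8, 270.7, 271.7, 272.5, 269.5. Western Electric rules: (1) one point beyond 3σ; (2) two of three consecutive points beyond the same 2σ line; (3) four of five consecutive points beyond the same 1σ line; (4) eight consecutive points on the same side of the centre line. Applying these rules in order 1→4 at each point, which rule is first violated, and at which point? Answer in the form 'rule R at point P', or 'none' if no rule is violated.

Zone of each point (C = within 1σ̂, B = 1σ̂–2σ̂, A = 2σ̂–3σ̂, * = beyond 3σ̂; sign = side of CL): 1:+C, 2:+C, 3:+C, 4:-C, 5:-C, 6:+B, 7:+C, 8:-C, 9:-B, 10:-C, 11:-C, 12:+C, 13:+C, 14:-C
No rule fires across all 14 points.

none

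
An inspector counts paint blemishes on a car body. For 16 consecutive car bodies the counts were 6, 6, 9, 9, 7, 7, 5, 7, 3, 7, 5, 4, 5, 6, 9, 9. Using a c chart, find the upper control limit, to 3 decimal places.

14.149

c̄ = (6 + 6 + 9 + 9 + 7 + 7 + 5 + 7 + 3 + 7 + 5 + 4 + 5 + 6 + 9 + 9) / 16 = 104 / 16 = 6.5000
UCL = c̄ + 3√c̄ = 6.5000 + 3 × √6.5000 = 6.5000 + 3 × 2.5495 = 14.1485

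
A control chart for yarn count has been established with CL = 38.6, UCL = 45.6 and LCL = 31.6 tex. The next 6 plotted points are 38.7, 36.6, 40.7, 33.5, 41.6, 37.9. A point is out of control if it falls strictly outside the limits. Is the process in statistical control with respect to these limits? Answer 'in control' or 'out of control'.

All 6 points lie within [31.6, 45.6].

in control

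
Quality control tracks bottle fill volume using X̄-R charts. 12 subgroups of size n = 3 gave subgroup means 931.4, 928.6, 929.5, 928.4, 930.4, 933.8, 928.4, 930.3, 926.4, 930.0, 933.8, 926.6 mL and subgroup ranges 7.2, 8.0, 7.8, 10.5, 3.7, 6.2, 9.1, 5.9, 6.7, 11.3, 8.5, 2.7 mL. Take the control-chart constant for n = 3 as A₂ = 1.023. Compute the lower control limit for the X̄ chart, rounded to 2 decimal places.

922.33

X̄̄ = (931.4 + 928.6 + 929.5 + 928.4 + 930.4 + 933.8 + 928.4 + 930.3 + 926.4 + 930.0 + 933.8 + 926.6) / 12 = 11157.6000 / 12 = 929.8000
R̄ = (7.2 + 8.0 + 7.8 + 10.5 + 3.7 + 6.2 + 9.1 + 5.9 + 6.7 + 11.3 + 8.5 + 2.7) / 12 = 87.6000 / 12 = 7.3000
LCL = X̄̄ − A₂·R̄ = 929.8000 − 1.023 × 7.3000 = 922.3321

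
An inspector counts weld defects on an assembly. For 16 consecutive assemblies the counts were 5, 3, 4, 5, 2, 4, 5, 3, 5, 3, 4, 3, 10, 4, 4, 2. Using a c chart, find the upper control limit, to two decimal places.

10.22

c̄ = (5 + 3 + 4 + 5 + 2 + 4 + 5 + 3 + 5 + 3 + 4 + 3 + 10 + 4 + 4 + 2) / 16 = 66 / 16 = 4.1250
UCL = c̄ + 3√c̄ = 4.1250 + 3 × √4.1250 = 4.1250 + 3 × 2.0310 = 10.2180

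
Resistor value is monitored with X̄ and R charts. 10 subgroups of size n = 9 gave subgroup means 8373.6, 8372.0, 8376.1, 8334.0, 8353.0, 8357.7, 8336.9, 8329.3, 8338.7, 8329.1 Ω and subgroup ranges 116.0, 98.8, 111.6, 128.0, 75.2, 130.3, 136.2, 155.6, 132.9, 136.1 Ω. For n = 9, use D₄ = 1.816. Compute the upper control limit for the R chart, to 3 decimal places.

R̄ = (116.0 + 98.8 + 111.6 + 128.0 + 75.2 + 130.3 + 136.2 + 155.6 + 132.9 + 136.1) / 10 = 1220.7000 / 10 = 122.0700
UCL_R = D₄·R̄ = 1.816 × 122.0700 = 221.6791

221.679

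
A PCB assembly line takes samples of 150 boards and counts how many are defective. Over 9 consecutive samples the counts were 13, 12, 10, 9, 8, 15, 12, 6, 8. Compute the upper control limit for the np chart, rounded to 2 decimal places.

19.64

p̄ = Σdᵢ / (k·n) = 93 / (9 × 150) = 0.06889
UCL = np̄ + 3·√(np̄(1−p̄)) = 10.3333 + 3 × √(10.3333×0.93111) = 10.3333 + 3 × 3.1019 = 19.6389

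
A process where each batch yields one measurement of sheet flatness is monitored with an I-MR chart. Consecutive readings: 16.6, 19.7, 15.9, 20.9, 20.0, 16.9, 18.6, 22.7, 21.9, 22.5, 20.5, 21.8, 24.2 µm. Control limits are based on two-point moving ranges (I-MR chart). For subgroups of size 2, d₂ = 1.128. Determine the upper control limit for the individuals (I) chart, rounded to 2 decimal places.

26.55

X̄ = (16.6 + 19.7 + 15.9 + 20.9 + 20.0 + 16.9 + 18.6 + 22.7 + 21.9 + 22.5 + 20.5 + 21.8 + 24.2) / 13 = 20.1692
Moving ranges: 3.1, 3.8, 5.0, 0.9, 3.1, 1.7, 4.1, 0.8, 0.6, 2.0, 1.3, 2.4; M̄R̄ = 28.8000 / 12 = 2.4000
UCL = X̄ + 3·M̄R̄/d₂ = 20.1692 + 3 × 2.4000 / 1.128 = 26.5522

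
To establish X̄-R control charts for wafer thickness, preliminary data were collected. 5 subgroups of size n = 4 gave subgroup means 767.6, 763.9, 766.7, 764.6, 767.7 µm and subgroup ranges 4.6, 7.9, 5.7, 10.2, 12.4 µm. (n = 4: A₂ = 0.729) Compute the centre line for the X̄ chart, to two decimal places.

766.10

X̄̄ = (767.6 + 763.9 + 766.7 + 764.6 + 767.7) / 5 = 3830.5000 / 5 = 766.1000
CL = X̄̄ = 766.1000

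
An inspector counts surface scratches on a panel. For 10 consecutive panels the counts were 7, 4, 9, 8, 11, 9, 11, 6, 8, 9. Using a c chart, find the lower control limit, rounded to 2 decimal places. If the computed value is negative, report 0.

c̄ = (7 + 4 + 9 + 8 + 11 + 9 + 11 + 6 + 8 + 9) / 10 = 82 / 10 = 8.2000
LCL = c̄ − 3√c̄ = 8.2000 − 3 × 2.8636 = -0.3907 → 0 (cannot be negative)

0.00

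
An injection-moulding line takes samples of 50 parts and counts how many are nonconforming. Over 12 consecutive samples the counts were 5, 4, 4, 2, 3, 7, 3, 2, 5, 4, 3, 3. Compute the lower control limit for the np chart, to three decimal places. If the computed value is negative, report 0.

0.000

p̄ = Σdᵢ / (k·n) = 45 / (12 × 50) = 0.07500
LCL = np̄ − 3·√(np̄(1−p̄)) = 3.7500 − 3 × 1.8625 = -1.8374 → 0 (negative, so LCL = 0)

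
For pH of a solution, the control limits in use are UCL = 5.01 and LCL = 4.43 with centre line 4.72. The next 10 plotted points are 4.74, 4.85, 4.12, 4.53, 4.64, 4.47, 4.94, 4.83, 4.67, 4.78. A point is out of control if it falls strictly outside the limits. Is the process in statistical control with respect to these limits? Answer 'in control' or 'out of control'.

Compare each point to [4.43, 5.01]: sample 3 = 4.12 < LCL.

out of control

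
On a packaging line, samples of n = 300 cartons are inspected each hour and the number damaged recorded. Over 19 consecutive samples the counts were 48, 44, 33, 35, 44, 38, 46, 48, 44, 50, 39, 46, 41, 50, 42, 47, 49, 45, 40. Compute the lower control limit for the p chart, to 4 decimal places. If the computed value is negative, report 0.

p̄ = Σdᵢ / (k·n) = 829 / (19 × 300) = 0.14544
LCL = p̄ − 3·√(p̄(1−p̄)/n) = 0.14544 − 3 × 0.02035 = 0.08438

0.0844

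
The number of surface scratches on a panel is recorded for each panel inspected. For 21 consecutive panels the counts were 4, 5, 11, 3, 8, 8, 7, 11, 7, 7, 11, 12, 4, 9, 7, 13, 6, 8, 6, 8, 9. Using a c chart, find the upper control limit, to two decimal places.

c̄ = (4 + 5 + 11 + 3 + 8 + 8 + 7 + 11 + 7 + 7 + 11 + 12 + 4 + 9 + 7 + 13 + 6 + 8 + 6 + 8 + 9) / 21 = 164 / 21 = 7.8095
UCL = c̄ + 3√c̄ = 7.8095 + 3 × √7.8095 = 7.8095 + 3 × 2.7946 = 16.1932

16.19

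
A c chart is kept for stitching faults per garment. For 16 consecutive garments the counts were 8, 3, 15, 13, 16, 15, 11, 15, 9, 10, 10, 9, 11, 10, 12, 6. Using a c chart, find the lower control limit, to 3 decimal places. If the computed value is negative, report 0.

c̄ = (8 + 3 + 15 + 13 + 16 + 15 + 11 + 15 + 9 + 10 + 10 + 9 + 11 + 10 + 12 + 6) / 16 = 173 / 16 = 10.8125
LCL = c̄ − 3√c̄ = 10.8125 − 3 × 3.2882 = 0.9478

0.948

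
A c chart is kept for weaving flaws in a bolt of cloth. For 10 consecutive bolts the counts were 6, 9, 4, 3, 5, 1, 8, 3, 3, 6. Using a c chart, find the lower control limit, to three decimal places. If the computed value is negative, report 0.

c̄ = (6 + 9 + 4 + 3 + 5 + 1 + 8 + 3 + 3 + 6) / 10 = 48 / 10 = 4.8000
LCL = c̄ − 3√c̄ = 4.8000 − 3 × 2.1909 = -1.7727 → 0 (cannot be negative)

0.000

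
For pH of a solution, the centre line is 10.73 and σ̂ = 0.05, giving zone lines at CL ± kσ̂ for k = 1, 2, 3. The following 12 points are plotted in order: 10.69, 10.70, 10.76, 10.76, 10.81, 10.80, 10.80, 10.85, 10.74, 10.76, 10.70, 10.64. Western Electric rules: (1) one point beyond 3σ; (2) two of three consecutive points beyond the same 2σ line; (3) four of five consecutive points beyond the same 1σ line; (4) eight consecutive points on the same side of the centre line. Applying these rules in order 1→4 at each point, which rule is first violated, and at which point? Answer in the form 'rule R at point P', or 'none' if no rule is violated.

Zone of each point (C = within 1σ̂, B = 1σ̂–2σ̂, A = 2σ̂–3σ̂, * = beyond 3σ̂; sign = side of CL): 1:-C, 2:-C, 3:+C, 4:+C, 5:+B, 6:+B, 7:+B, 8:+A, 9:+C, 10:+C, 11:-C, 12:-B
Rule 3 (four of five consecutive points beyond the same 1σ limit) is satisfied at point 8.

rule 3 at point 8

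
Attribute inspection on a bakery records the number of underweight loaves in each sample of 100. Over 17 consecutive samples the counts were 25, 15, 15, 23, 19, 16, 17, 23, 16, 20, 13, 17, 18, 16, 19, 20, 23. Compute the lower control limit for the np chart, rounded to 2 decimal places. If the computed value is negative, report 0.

p̄ = Σdᵢ / (k·n) = 315 / (17 × 100) = 0.18529
LCL = np̄ − 3·√(np̄(1−p̄)) = 18.5294 − 3 × 3.8854 = 6.8733

6.87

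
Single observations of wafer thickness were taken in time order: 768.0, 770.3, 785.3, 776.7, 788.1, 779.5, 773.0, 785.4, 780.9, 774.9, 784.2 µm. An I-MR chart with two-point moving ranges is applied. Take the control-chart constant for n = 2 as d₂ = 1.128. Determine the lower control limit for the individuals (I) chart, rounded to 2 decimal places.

X̄ = (768.0 + 770.3 + 785.3 + 776.7 + 788.1 + 779.5 + 773.0 + 785.4 + 780.9 + 774.9 + 784.2) / 11 = 778.7545
Moving ranges: 2.3, 15.0, 8.6, 11.4, 8.6, 6.5, 12.4, 4.5, 6.0, 9.3; M̄R̄ = 84.6000 / 10 = 8.4600
LCL = X̄ − 3·M̄R̄/d₂ = 778.7545 − 3 × 8.4600 / 1.128 = 756.2545

756.25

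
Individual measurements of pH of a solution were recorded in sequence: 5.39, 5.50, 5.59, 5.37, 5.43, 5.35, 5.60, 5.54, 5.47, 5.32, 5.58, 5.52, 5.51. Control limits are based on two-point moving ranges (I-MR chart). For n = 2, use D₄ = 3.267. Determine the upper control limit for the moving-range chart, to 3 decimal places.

0.387

Moving ranges: 0.11, 0.09, 0.22, 0.06, 0.08, 0.25, 0.06, 0.07, 0.15, 0.26, 0.06, 0.01; M̄R̄ = 1.4200 / 12 = 0.1183
UCL_MR = D₄·M̄R̄ = 3.267 × 0.1183 = 0.3866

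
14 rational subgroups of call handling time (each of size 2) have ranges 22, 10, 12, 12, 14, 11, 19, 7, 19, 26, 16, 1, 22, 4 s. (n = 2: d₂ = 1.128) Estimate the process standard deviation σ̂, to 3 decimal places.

12.348

R̄ = (22 + 10 + 12 + 12 + 14 + 11 + 19 + 7 + 19 + 26 + 16 + 1 + 22 + 4) / 14 = 13.9286
σ̂ = R̄ / d₂ = 13.9286 / 1.128 = 12.3480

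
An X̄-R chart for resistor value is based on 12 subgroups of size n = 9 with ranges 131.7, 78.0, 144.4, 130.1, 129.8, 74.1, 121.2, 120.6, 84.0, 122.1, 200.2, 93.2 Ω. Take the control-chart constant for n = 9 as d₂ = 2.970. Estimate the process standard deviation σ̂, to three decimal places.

R̄ = (131.7 + 78.0 + 144.4 + 130.1 + 129.8 + 74.1 + 121.2 + 120.6 + 84.0 + 122.1 + 200.2 + 93.2) / 12 = 119.1167
σ̂ = R̄ / d₂ = 119.1167 / 2.970 = 40.1066

40.107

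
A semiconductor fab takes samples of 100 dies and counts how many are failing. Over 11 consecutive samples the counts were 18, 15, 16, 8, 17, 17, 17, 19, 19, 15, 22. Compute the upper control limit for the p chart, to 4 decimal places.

p̄ = Σdᵢ / (k·n) = 183 / (11 × 100) = 0.16636
UCL = p̄ + 3·√(p̄(1−p̄)/n) = 0.16636 + 3 × √(0.16636×0.83364/100) = 0.16636 + 3 × 0.03724 = 0.27809

0.2781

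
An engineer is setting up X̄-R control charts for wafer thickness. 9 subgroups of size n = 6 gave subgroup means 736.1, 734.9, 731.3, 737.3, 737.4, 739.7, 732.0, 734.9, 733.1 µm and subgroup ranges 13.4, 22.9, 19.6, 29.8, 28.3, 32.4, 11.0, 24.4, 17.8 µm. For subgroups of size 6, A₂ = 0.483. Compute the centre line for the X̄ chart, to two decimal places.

735.19

X̄̄ = (736.1 + 734.9 + 731.3 + 737.3 + 737.4 + 739.7 + 732.0 + 734.9 + 733.1) / 9 = 6616.7000 / 9 = 735.1889
CL = X̄̄ = 735.1889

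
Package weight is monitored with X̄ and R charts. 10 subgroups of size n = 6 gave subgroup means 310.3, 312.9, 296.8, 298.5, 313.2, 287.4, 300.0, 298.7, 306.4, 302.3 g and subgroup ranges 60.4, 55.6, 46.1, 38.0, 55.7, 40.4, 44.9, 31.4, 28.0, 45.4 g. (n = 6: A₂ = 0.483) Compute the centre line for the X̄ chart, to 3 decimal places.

X̄̄ = (310.3 + 312.9 + 296.8 + 298.5 + 313.2 + 287.4 + 300.0 + 298.7 + 306.4 + 302.3) / 10 = 3026.5000 / 10 = 302.6500
CL = X̄̄ = 302.6500

302.650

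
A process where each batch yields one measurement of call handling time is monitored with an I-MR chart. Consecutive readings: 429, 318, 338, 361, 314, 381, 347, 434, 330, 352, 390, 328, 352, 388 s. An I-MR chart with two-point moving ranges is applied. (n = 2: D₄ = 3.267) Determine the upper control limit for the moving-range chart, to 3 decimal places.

Moving ranges: 111, 20, 23, 47, 67, 34, 87, 104, 22, 38, 62, 24, 36; M̄R̄ = 675.0000 / 13 = 51.9231
UCL_MR = D₄·M̄R̄ = 3.267 × 51.9231 = 169.6327

169.633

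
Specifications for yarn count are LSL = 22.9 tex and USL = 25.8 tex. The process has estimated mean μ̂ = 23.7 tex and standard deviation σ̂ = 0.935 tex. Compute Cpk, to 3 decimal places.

Cpu = (USL − μ̂) / (3σ̂) = (25.8 − 23.7) / (3 × 0.935) = 0.7487; Cpl = (μ̂ − LSL) / (3σ̂) = (23.7 − 22.9) / (3 × 0.935) = 0.2852; Cpk = min(Cpu, Cpl) = 0.2852

0.285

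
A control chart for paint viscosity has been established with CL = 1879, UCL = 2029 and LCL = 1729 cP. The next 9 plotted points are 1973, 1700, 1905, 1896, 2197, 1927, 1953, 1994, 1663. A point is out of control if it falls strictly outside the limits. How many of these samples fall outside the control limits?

3

Compare each point to [1729, 2029]: sample 2 = 1700 < LCL; sample 5 = 2197 > UCL; sample 9 = 1663 < LCL.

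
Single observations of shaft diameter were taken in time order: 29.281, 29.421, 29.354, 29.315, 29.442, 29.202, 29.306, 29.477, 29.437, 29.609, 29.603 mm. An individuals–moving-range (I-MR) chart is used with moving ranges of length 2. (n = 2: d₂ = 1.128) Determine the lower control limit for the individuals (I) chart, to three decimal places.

29.110

X̄ = (29.281 + 29.421 + 29.354 + 29.315 + 29.442 + 29.202 + 29.306 + 29.477 + 29.437 + 29.609 + 29.603) / 11 = 29.4043
Moving ranges: 0.140, 0.067, 0.039, 0.127, 0.240, 0.104, 0.171, 0.040, 0.172, 0.006; M̄R̄ = 1.1060 / 10 = 0.1106
LCL = X̄ − 3·M̄R̄/d₂ = 29.4043 − 3 × 0.1106 / 1.128 = 29.1101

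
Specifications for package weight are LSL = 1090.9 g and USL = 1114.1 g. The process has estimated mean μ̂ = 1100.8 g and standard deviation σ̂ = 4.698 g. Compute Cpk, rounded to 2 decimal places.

0.70

Cpu = (USL − μ̂) / (3σ̂) = (1114.1 − 1100.8) / (3 × 4.698) = 0.9437; Cpl = (μ̂ − LSL) / (3σ̂) = (1100.8 − 1090.9) / (3 × 4.698) = 0.7024; Cpk = min(Cpu, Cpl) = 0.7024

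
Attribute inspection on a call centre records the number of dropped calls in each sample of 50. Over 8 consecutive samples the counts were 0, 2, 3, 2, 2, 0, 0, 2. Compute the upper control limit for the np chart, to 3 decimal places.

4.844

p̄ = Σdᵢ / (k·n) = 11 / (8 × 50) = 0.02750
UCL = np̄ + 3·√(np̄(1−p̄)) = 1.3750 + 3 × √(1.3750×0.97250) = 1.3750 + 3 × 1.1564 = 4.8441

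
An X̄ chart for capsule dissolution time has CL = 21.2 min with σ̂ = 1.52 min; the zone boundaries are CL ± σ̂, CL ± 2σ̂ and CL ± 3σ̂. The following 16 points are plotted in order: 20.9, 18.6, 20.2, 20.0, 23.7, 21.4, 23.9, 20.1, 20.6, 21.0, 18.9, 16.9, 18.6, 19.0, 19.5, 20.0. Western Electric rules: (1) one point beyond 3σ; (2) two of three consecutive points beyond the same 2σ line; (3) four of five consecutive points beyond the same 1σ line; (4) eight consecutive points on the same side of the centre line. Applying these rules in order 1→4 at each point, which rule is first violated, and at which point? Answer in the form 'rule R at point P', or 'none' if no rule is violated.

Zone of each point (C = within 1σ̂, B = 1σ̂–2σ̂, A = 2σ̂–3σ̂, * = beyond 3σ̂; sign = side of CL): 1:-C, 2:-B, 3:-C, 4:-C, 5:+B, 6:+C, 7:+B, 8:-C, 9:-C, 10:-C, 11:-B, 12:-A, 13:-B, 14:-B, 15:-B, 16:-C
Rule 3 (four of five consecutive points beyond the same 1σ limit) is satisfied at point 14.

rule 3 at point 14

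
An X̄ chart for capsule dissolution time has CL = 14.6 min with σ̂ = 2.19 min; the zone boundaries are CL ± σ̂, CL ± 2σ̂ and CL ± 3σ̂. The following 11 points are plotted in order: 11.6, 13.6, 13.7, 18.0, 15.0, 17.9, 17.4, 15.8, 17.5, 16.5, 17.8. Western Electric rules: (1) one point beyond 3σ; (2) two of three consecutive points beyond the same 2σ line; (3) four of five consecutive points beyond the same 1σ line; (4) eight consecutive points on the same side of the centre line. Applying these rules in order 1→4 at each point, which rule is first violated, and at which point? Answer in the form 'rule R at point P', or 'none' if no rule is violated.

rule 4 at point 11

Zone of each point (C = within 1σ̂, B = 1σ̂–2σ̂, A = 2σ̂–3σ̂, * = beyond 3σ̂; sign = side of CL): 1:-B, 2:-C, 3:-C, 4:+B, 5:+C, 6:+B, 7:+B, 8:+C, 9:+B, 10:+C, 11:+B
Rule 4 (eight consecutive points on the same side of the centre line) is satisfied at point 11.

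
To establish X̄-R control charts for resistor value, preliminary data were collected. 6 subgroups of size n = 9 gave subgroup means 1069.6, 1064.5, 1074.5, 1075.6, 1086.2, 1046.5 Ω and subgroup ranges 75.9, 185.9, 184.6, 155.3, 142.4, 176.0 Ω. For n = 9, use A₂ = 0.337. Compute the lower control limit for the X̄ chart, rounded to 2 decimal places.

1017.80

X̄̄ = (1069.6 + 1064.5 + 1074.5 + 1075.6 + 1086.2 + 1046.5) / 6 = 6416.9000 / 6 = 1069.4833
R̄ = (75.9 + 185.9 + 184.6 + 155.3 + 142.4 + 176.0) / 6 = 920.1000 / 6 = 153.3500
LCL = X̄̄ − A₂·R̄ = 1069.4833 − 0.337 × 153.3500 = 1017.8044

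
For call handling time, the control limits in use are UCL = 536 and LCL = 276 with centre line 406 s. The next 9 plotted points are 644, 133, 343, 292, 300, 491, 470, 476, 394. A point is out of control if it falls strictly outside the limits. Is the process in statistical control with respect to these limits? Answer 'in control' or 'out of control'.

Compare each point to [276, 536]: sample 1 = 644 > UCL; sample 2 = 133 < LCL.

out of control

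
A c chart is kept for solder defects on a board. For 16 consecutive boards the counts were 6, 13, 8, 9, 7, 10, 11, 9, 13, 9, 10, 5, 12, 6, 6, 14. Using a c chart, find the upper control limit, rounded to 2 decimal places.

c̄ = (6 + 13 + 8 + 9 + 7 + 10 + 11 + 9 + 13 + 9 + 10 + 5 + 12 + 6 + 6 + 14) / 16 = 148 / 16 = 9.2500
UCL = c̄ + 3√c̄ = 9.2500 + 3 × √9.2500 = 9.2500 + 3 × 3.0414 = 18.3741

18.37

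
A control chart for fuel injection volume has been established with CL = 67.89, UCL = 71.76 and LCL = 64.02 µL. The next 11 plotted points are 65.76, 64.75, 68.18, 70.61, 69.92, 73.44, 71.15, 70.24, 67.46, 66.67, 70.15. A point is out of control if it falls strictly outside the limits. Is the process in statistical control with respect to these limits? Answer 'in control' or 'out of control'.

Compare each point to [64.02, 71.76]: sample 6 = 73.44 > UCL.

out of control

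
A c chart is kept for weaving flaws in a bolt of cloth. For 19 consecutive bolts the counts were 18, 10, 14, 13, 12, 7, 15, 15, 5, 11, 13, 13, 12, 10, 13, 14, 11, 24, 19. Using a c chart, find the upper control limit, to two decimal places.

c̄ = (18 + 10 + 14 + 13 + 12 + 7 + 15 + 15 + 5 + 11 + 13 + 13 + 12 + 10 + 13 + 14 + 11 + 24 + 19) / 19 = 249 / 19 = 13.1053
UCL = c̄ + 3√c̄ = 13.1053 + 3 × √13.1053 = 13.1053 + 3 × 3.6201 = 23.9656

23.97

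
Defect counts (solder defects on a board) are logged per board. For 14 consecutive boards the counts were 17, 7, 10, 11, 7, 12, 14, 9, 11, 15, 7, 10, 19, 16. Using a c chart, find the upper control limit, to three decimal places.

c̄ = (17 + 7 + 10 + 11 + 7 + 12 + 14 + 9 + 11 + 15 + 7 + 10 + 19 + 16) / 14 = 165 / 14 = 11.7857
UCL = c̄ + 3√c̄ = 11.7857 + 3 × √11.7857 = 11.7857 + 3 × 3.4330 = 22.0848

22.085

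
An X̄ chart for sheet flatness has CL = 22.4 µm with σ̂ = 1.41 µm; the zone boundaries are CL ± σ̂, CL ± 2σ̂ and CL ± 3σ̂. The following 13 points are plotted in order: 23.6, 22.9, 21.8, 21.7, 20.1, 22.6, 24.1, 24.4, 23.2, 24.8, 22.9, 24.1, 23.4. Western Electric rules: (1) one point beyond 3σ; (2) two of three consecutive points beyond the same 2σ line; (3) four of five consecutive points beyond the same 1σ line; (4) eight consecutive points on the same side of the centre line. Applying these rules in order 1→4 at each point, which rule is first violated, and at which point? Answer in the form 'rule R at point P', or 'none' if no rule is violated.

rule 4 at point 13

Zone of each point (C = within 1σ̂, B = 1σ̂–2σ̂, A = 2σ̂–3σ̂, * = beyond 3σ̂; sign = side of CL): 1:+C, 2:+C, 3:-C, 4:-C, 5:-B, 6:+C, 7:+B, 8:+B, 9:+C, 10:+B, 11:+C, 12:+B, 13:+C
Rule 4 (eight consecutive points on the same side of the centre line) is satisfied at point 13.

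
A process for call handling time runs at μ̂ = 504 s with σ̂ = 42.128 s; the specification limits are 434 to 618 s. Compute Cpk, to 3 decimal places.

Cpu = (USL − μ̂) / (3σ̂) = (618 − 504) / (3 × 42.128) = 0.9020; Cpl = (μ̂ − LSL) / (3σ̂) = (504 − 434) / (3 × 42.128) = 0.5539; Cpk = min(Cpu, Cpl) = 0.5539

0.554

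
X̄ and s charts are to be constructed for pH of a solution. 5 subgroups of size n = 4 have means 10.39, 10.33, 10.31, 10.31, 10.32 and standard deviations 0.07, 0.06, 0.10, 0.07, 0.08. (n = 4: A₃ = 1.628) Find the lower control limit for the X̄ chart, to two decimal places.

X̄̄ = (10.39 + 10.33 + 10.31 + 10.31 + 10.32) / 5 = 10.3320
s̄ = (0.07 + 0.06 + 0.10 + 0.07 + 0.08) / 5 = 0.0760
LCL = X̄̄ − A₃·s̄ = 10.3320 − 1.628 × 0.0760 = 10.2083

10.21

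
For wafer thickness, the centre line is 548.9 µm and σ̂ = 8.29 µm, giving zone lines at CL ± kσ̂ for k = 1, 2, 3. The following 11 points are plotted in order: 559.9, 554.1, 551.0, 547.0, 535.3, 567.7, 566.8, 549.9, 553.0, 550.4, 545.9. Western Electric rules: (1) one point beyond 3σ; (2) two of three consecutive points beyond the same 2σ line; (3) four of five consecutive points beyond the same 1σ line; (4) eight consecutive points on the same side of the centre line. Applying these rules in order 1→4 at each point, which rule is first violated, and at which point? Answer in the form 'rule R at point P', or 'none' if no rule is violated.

rule 2 at point 7

Zone of each point (C = within 1σ̂, B = 1σ̂–2σ̂, A = 2σ̂–3σ̂, * = beyond 3σ̂; sign = side of CL): 1:+B, 2:+C, 3:+C, 4:-C, 5:-B, 6:+A, 7:+A, 8:+C, 9:+C, 10:+C, 11:-C
Rule 2 (two of three consecutive points beyond the same 2σ limit) is satisfied at point 7.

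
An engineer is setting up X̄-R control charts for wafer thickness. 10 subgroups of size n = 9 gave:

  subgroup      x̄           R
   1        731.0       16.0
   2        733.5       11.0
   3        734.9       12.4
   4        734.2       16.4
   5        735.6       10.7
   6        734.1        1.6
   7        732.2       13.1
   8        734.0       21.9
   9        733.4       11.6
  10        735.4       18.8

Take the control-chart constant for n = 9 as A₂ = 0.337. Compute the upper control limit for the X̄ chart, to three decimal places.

738.329

X̄̄ = (731.0 + 733.5 + 734.9 + 734.2 + 735.6 + 734.1 + 732.2 + 734.0 + 733.4 + 735.4) / 10 = 7338.3000 / 10 = 733.8300
R̄ = (16.0 + 11.0 + 12.4 + 16.4 + 10.7 + 1.6 + 13.1 + 21.9 + 11.6 + 18.8) / 10 = 133.5000 / 10 = 13.3500
UCL = X̄̄ + A₂·R̄ = 733.8300 + 0.337 × 13.3500 = 738.3290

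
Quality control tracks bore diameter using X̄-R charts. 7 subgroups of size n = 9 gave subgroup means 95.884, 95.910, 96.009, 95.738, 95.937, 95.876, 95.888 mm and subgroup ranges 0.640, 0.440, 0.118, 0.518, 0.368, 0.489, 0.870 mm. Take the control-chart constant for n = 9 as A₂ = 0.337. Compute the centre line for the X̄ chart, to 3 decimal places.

95.892

X̄̄ = (95.884 + 95.910 + 96.009 + 95.738 + 95.937 + 95.876 + 95.888) / 7 = 671.2420 / 7 = 95.8917
CL = X̄̄ = 95.8917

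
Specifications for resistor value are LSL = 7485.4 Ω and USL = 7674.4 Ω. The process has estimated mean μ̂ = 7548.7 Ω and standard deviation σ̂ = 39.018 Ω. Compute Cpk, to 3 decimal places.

Cpu = (USL − μ̂) / (3σ̂) = (7674.4 − 7548.7) / (3 × 39.018) = 1.0739; Cpl = (μ̂ − LSL) / (3σ̂) = (7548.7 − 7485.4) / (3 × 39.018) = 0.5408; Cpk = min(Cpu, Cpl) = 0.5408

0.541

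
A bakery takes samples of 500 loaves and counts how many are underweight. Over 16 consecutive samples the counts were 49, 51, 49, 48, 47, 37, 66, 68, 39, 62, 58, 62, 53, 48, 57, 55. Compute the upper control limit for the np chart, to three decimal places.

p̄ = Σdᵢ / (k·n) = 849 / (16 × 500) = 0.10612
UCL = np̄ + 3·√(np̄(1−p̄)) = 53.0625 + 3 × √(53.0625×0.89387) = 53.0625 + 3 × 6.8870 = 73.7236

73.724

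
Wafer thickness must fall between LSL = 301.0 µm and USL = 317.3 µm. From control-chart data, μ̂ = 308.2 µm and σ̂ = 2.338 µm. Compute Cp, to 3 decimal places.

Cp = (USL − LSL) / (6σ̂) = (317.3 − 301.0) / (6 × 2.338) = 16.3000 / 14.0280 = 1.1620

1.162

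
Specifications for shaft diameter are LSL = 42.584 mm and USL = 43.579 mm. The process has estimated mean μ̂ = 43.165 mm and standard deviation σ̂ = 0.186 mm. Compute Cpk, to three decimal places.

0.742

Cpu = (USL − μ̂) / (3σ̂) = (43.579 − 43.165) / (3 × 0.186) = 0.7419; Cpl = (μ̂ − LSL) / (3σ̂) = (43.165 − 42.584) / (3 × 0.186) = 1.0412; Cpk = min(Cpu, Cpl) = 0.7419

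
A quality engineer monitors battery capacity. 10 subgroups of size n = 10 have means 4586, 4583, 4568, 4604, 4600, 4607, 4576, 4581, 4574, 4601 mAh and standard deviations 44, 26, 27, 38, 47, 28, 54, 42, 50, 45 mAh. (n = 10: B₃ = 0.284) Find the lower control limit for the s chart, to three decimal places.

s̄ = (44 + 26 + 27 + 38 + 47 + 28 + 54 + 42 + 50 + 45) / 10 = 40.1000
LCL_s = B₃·s̄ = 0.284 × 40.1000 = 11.3884

11.388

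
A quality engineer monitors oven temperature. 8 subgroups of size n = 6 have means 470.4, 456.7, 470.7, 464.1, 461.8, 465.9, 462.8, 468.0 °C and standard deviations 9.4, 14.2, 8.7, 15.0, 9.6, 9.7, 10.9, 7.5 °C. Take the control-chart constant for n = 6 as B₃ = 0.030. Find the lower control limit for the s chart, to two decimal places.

s̄ = (9.4 + 14.2 + 8.7 + 15.0 + 9.6 + 9.7 + 10.9 + 7.5) / 8 = 10.6250
LCL_s = B₃·s̄ = 0.030 × 10.6250 = 0.3187

0.32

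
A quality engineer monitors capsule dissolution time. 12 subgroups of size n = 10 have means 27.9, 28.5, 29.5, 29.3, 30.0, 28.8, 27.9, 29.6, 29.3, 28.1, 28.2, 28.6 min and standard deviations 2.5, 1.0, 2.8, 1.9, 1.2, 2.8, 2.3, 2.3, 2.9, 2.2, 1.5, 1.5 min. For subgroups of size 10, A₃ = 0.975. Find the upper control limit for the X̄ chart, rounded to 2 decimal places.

30.83

X̄̄ = (27.9 + 28.5 + 29.5 + 29.3 + 30.0 + 28.8 + 27.9 + 29.6 + 29.3 + 28.1 + 28.2 + 28.6) / 12 = 28.8083
s̄ = (2.5 + 1.0 + 2.8 + 1.9 + 1.2 + 2.8 + 2.3 + 2.3 + 2.9 + 2.2 + 1.5 + 1.5) / 12 = 2.0750
UCL = X̄̄ + A₃·s̄ = 28.8083 + 0.975 × 2.0750 = 30.8315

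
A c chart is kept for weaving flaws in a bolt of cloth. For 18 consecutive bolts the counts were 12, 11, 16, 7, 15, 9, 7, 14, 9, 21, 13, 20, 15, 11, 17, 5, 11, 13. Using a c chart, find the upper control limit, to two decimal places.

23.19

c̄ = (12 + 11 + 16 + 7 + 15 + 9 + 7 + 14 + 9 + 21 + 13 + 20 + 15 + 11 + 17 + 5 + 11 + 13) / 18 = 226 / 18 = 12.5556
UCL = c̄ + 3√c̄ = 12.5556 + 3 × √12.5556 = 12.5556 + 3 × 3.5434 = 23.1857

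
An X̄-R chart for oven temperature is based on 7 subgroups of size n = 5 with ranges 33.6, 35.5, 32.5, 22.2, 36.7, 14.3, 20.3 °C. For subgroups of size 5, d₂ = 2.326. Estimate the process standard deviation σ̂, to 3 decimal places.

R̄ = (33.6 + 35.5 + 32.5 + 22.2 + 36.7 + 14.3 + 20.3) / 7 = 27.8714
σ̂ = R̄ / d₂ = 27.8714 / 2.326 = 11.9826

11.983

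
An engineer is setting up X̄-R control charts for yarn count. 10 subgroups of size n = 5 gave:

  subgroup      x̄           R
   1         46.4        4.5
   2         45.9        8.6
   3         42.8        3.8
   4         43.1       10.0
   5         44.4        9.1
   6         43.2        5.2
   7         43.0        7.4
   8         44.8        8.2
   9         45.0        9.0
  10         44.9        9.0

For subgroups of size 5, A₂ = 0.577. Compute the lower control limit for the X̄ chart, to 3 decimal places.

40.034

X̄̄ = (46.4 + 45.9 + 42.8 + 43.1 + 44.4 + 43.2 + 43.0 + 44.8 + 45.0 + 44.9) / 10 = 443.5000 / 10 = 44.3500
R̄ = (4.5 + 8.6 + 3.8 + 10.0 + 9.1 + 5.2 + 7.4 + 8.2 + 9.0 + 9.0) / 10 = 74.8000 / 10 = 7.4800
LCL = X̄̄ − A₂·R̄ = 44.3500 − 0.577 × 7.4800 = 40.0340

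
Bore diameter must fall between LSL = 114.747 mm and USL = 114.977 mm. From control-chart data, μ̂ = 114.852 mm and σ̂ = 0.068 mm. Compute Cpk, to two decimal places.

0.51

Cpu = (USL − μ̂) / (3σ̂) = (114.977 − 114.852) / (3 × 0.068) = 0.6127; Cpl = (μ̂ − LSL) / (3σ̂) = (114.852 − 114.747) / (3 × 0.068) = 0.5147; Cpk = min(Cpu, Cpl) = 0.5147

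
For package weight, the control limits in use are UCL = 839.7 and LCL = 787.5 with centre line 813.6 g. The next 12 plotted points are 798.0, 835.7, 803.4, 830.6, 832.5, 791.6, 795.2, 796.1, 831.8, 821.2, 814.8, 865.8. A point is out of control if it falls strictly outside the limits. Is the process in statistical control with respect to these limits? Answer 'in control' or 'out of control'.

Compare each point to [787.5, 839.7]: sample 12 = 865.8 > UCL.

out of control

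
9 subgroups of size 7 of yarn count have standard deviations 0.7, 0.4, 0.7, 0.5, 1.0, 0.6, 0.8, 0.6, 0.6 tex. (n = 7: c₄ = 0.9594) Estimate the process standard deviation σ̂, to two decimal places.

s̄ = (0.7 + 0.4 + 0.7 + 0.5 + 1.0 + 0.6 + 0.8 + 0.6 + 0.6) / 9 = 0.6556
σ̂ = s̄ / c₄ = 0.6556 / 0.9594 = 0.6833

0.68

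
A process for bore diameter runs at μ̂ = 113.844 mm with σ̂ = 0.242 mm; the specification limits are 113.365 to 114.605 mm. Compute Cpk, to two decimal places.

Cpu = (USL − μ̂) / (3σ̂) = (114.605 − 113.844) / (3 × 0.242) = 1.0482; Cpl = (μ̂ − LSL) / (3σ̂) = (113.844 − 113.365) / (3 × 0.242) = 0.6598; Cpk = min(Cpu, Cpl) = 0.6598

0.66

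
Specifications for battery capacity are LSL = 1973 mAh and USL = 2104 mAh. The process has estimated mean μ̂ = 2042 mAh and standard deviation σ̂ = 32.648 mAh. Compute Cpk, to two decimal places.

0.63

Cpu = (USL − μ̂) / (3σ̂) = (2104 − 2042) / (3 × 32.648) = 0.6330; Cpl = (μ̂ − LSL) / (3σ̂) = (2042 − 1973) / (3 × 32.648) = 0.7045; Cpk = min(Cpu, Cpl) = 0.6330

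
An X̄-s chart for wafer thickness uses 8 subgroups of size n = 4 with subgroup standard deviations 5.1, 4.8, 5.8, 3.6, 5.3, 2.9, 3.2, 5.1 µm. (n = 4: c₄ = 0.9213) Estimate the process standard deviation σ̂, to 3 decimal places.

s̄ = (5.1 + 4.8 + 5.8 + 3.6 + 5.3 + 2.9 + 3.2 + 5.1) / 8 = 4.4750
σ̂ = s̄ / c₄ = 4.4750 / 0.9213 = 4.8573

4.857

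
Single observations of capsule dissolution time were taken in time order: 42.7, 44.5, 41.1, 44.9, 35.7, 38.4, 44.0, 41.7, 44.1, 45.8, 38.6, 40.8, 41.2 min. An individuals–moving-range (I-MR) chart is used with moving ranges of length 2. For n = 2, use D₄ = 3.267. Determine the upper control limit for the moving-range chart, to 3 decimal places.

11.625

Moving ranges: 1.8, 3.4, 3.8, 9.2, 2.7, 5.6, 2.3, 2.4, 1.7, 7.2, 2.2, 0.4; M̄R̄ = 42.7000 / 12 = 3.5583
UCL_MR = D₄·M̄R̄ = 3.267 × 3.5583 = 11.6251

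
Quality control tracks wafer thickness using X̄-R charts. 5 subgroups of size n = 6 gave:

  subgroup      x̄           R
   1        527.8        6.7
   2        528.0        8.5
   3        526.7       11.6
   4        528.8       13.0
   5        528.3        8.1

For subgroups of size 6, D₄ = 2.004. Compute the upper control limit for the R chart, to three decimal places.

19.198

R̄ = (6.7 + 8.5 + 11.6 + 13.0 + 8.1) / 5 = 47.9000 / 5 = 9.5800
UCL_R = D₄·R̄ = 2.004 × 9.5800 = 19.1983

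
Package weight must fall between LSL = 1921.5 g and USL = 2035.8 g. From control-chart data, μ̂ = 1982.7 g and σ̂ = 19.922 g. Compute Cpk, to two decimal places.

Cpu = (USL − μ̂) / (3σ̂) = (2035.8 − 1982.7) / (3 × 19.922) = 0.8885; Cpl = (μ̂ − LSL) / (3σ̂) = (1982.7 − 1921.5) / (3 × 19.922) = 1.0240; Cpk = min(Cpu, Cpl) = 0.8885

0.89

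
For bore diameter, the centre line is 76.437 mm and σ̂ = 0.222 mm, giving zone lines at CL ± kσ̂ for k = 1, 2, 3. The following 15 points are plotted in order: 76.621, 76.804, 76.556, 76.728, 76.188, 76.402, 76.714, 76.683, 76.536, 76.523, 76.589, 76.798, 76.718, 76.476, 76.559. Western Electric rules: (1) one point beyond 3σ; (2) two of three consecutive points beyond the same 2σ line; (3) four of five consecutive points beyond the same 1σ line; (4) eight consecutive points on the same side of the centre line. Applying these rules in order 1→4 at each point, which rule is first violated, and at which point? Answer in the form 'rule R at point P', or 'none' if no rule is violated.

rule 4 at point 14

Zone of each point (C = within 1σ̂, B = 1σ̂–2σ̂, A = 2σ̂–3σ̂, * = beyond 3σ̂; sign = side of CL): 1:+C, 2:+B, 3:+C, 4:+B, 5:-B, 6:-C, 7:+B, 8:+B, 9:+C, 10:+C, 11:+C, 12:+B, 13:+B, 14:+C, 15:+C
Rule 4 (eight consecutive points on the same side of the centre line) is satisfied at point 14.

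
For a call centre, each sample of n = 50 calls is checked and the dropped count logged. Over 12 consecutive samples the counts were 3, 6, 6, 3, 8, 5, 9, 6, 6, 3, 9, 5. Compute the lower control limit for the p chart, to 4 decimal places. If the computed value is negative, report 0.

p̄ = Σdᵢ / (k·n) = 69 / (12 × 50) = 0.11500
LCL = p̄ − 3·√(p̄(1−p̄)/n) = 0.11500 − 3 × 0.04512 = -0.02035 → 0 (negative, so LCL = 0)

0.0000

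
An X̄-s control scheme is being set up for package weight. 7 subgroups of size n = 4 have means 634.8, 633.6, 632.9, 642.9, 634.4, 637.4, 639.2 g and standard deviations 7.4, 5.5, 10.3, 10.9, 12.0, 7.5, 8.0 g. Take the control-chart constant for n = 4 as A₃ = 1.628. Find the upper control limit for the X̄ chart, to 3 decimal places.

X̄̄ = (634.8 + 633.6 + 632.9 + 642.9 + 634.4 + 637.4 + 639.2) / 7 = 636.4571
s̄ = (7.4 + 5.5 + 10.3 + 10.9 + 12.0 + 7.5 + 8.0) / 7 = 8.8000
UCL = X̄̄ + A₃·s̄ = 636.4571 + 1.628 × 8.8000 = 650.7835

650.784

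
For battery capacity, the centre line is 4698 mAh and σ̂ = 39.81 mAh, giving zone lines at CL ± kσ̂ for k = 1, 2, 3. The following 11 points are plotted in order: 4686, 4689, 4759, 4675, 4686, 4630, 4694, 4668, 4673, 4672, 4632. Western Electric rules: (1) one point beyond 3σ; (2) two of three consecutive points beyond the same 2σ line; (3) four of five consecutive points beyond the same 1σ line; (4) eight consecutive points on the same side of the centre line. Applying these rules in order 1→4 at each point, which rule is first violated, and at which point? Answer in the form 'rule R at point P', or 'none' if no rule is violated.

Zone of each point (C = within 1σ̂, B = 1σ̂–2σ̂, A = 2σ̂–3σ̂, * = beyond 3σ̂; sign = side of CL): 1:-C, 2:-C, 3:+B, 4:-C, 5:-C, 6:-B, 7:-C, 8:-C, 9:-C, 10:-C, 11:-B
Rule 4 (eight consecutive points on the same side of the centre line) is satisfied at point 11.

rule 4 at point 11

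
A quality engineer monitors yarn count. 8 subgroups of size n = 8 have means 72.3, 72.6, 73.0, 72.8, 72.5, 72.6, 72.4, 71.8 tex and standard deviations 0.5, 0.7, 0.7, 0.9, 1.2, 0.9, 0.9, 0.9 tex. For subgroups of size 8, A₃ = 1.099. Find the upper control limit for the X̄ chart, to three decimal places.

73.420

X̄̄ = (72.3 + 72.6 + 73.0 + 72.8 + 72.5 + 72.6 + 72.4 + 71.8) / 8 = 72.5000
s̄ = (0.5 + 0.7 + 0.7 + 0.9 + 1.2 + 0.9 + 0.9 + 0.9) / 8 = 0.8375
UCL = X̄̄ + A₃·s̄ = 72.5000 + 1.099 × 0.8375 = 73.4204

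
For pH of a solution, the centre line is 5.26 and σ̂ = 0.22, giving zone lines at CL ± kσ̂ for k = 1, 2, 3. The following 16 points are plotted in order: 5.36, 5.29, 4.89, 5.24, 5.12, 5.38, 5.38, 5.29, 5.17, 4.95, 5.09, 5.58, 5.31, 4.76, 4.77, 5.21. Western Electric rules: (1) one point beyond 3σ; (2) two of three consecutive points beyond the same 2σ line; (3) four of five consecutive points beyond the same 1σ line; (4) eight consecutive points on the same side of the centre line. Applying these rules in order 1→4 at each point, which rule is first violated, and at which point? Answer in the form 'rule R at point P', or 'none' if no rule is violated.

Zone of each point (C = within 1σ̂, B = 1σ̂–2σ̂, A = 2σ̂–3σ̂, * = beyond 3σ̂; sign = side of CL): 1:+C, 2:+C, 3:-B, 4:-C, 5:-C, 6:+C, 7:+C, 8:+C, 9:-C, 10:-B, 11:-C, 12:+B, 13:+C, 14:-A, 15:-A, 16:-C
Rule 2 (two of three consecutive points beyond the same 2σ limit) is satisfied at point 15.

rule 2 at point 15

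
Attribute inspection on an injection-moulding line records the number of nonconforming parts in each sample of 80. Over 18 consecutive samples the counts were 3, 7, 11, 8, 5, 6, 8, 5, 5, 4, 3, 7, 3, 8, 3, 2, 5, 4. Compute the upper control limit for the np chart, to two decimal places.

p̄ = Σdᵢ / (k·n) = 97 / (18 × 80) = 0.06736
UCL = np̄ + 3·√(np̄(1−p̄)) = 5.3889 + 3 × √(5.3889×0.93264) = 5.3889 + 3 × 2.2418 = 12.1144

12.11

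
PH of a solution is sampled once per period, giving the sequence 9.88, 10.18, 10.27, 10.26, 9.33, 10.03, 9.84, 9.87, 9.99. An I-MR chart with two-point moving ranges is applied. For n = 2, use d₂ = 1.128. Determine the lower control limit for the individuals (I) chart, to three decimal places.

X̄ = (9.88 + 10.18 + 10.27 + 10.26 + 9.33 + 10.03 + 9.84 + 9.87 + 9.99) / 9 = 9.9611
Moving ranges: 0.30, 0.09, 0.01, 0.93, 0.70, 0.19, 0.03, 0.12; M̄R̄ = 2.3700 / 8 = 0.2963
LCL = X̄ − 3·M̄R̄/d₂ = 9.9611 − 3 × 0.2963 / 1.128 = 9.1732

9.173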